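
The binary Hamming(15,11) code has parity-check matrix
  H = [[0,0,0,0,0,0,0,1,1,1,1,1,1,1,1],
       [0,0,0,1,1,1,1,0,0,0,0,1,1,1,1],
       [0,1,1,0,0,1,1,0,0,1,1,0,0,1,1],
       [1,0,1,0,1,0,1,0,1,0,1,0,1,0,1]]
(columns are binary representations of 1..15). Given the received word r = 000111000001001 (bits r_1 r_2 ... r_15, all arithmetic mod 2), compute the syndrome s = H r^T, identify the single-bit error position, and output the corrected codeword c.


s = (0, 1, 0, 0)^T, error position = 4, corrected codeword c = 000011000001001

Compute s = H r^T mod 2 one row at a time:
  s_1 = 0 + 0 + 0 + 0 + 1 + 0 + 0 + 1 = 2 ≡ 0 (mod 2).
  s_2 = 1 + 1 + 1 + 0 + 1 + 0 + 0 + 1 = 5 ≡ 1 (mod 2).
  s_3 = 0 + 0 + 1 + 0 + 0 + 0 + 0 + 1 = 2 ≡ 0 (mod 2).
  s_4 = 0 + 0 + 1 + 0 + 0 + 0 + 0 + 1 = 2 ≡ 0 (mod 2).
s = (0, 1, 0, 0)^T — this equals column 4 of H (binary 0100), so error is at position 4.
Correct: flip bit 4 of r = 000111000001001 to get c = 000011000001001.


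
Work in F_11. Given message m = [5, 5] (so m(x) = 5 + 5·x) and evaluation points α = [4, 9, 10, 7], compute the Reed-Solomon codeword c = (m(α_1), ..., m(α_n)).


c = [3, 6, 0, 7]

Message polynomial: m(x) = 5 + 5·x (mod 11).
For each evaluation point α_i, compute m(α_i) mod 11:
  α_1 = 4: Horner steps 5 → 3, so m(4) = 3.
  α_2 = 9: Horner steps 5 → 6, so m(9) = 6.
  α_3 = 10: Horner steps 5 → 0, so m(10) = 0.
  α_4 = 7: Horner steps 5 → 7, so m(7) = 7.
Codeword c = [3, 6, 0, 7] ∈ F_11^4.


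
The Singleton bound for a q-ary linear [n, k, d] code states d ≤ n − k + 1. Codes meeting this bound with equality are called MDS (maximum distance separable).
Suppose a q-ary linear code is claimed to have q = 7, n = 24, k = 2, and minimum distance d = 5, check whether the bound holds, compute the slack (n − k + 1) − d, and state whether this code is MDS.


Singleton RHS = n − k + 1 = 23, slack = 18, bound satisfied, not MDS.

Singleton bound: d ≤ n − k + 1.
Here n = 24, k = 2, so n − k + 1 = 23.
Given d = 5, check d ≤ 23: YES.
Slack = (n − k + 1) − d = 18.
The code is NOT MDS (slack = 18 > 0).
Description: the claimed parameters are [24, 2, 5]_7; such a code would be non-MDS.


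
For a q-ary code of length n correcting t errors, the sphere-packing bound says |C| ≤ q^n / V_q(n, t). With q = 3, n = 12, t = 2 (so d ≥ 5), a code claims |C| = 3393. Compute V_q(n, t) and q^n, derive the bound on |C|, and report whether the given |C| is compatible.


V_q(n, t) = 289, q^n = 531441, Hamming bound = 1838, |C| = 3393 > bound (violated).

Step 1: Compute V_q(n, t) = Σ_{j=0}^2 C(n, j) (q−1)^j.
  j = 0: C(12,0)·(2)^0 = 1·1 = 1.
  j = 1: C(12,1)·(2)^1 = 12·2 = 24.
  j = 2: C(12,2)·(2)^2 = 66·4 = 264.
  V_q(n, t) = 1 + 24 + 264 = 289.
Step 2: q^n = 3^12 = 531441.
Step 3: Hamming bound ⌊q^n / V_q(n,t)⌋ = ⌊531441/289⌋ = 1838.
Step 4: Compare |C| = 3393 to 1838: violated.
The claimed |C| lies above the Hamming bound, so no 3-ary code of length 12 with d ≥ 5 can have 3393 codewords.


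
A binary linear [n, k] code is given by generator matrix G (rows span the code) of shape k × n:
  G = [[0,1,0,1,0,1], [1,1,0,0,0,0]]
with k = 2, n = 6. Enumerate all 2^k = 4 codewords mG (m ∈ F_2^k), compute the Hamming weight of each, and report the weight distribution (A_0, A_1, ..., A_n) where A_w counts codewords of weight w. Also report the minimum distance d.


Weight distribution: A_0 = 1, A_2 = 1, A_3 = 2. Minimum distance d = 2.

Enumerate all 2^2 = 4 messages m ∈ F_2^2.
For each, compute codeword c = mG in F_2^6, then tally its weight.
  m = 00 → c = 000000, weight = 0.
  m = 10 → c = 010101, weight = 3.
  m = 01 → c = 110000, weight = 2.
  m = 11 → c = 100101, weight = 3.
Tally weights:
  weight 0: 1 codewords.
  weight 2: 1 codewords.
  weight 3: 2 codewords.
Minimum distance d = smallest w > 0 with A_w > 0 = 2.
Sanity: Σ A_w = 4 = 2^2 = 4 ✓.


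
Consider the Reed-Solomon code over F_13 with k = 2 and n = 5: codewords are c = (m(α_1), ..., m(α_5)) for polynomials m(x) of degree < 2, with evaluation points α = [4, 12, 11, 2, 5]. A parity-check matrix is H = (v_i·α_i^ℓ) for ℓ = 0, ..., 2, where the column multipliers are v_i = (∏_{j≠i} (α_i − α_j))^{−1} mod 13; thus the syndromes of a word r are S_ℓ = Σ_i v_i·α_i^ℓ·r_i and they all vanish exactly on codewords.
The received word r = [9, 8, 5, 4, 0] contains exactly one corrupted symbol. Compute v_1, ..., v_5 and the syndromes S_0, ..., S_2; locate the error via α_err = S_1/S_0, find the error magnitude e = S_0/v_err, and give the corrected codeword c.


S = (5, 7, 2), error at position 1, error magnitude e = 12, c = [10, 8, 5, 4, 0].

Step 1: column multipliers v_i = (∏_{j≠i}(α_i − α_j))^{−1} mod 13.
  i = 1 (α = 4): (4−12)(4−11)(4−2)(4−5) = (−8)·(−7)·2·(−1) = −112 ≡ 5, so v_1 = 5^{−1} = 8 (mod 13).
  i = 2 (α = 12): (12−4)(12−11)(12−2)(12−5) = 8·1·10·7 = 560 ≡ 1, so v_2 = 1^{−1} = 1 (mod 13).
  i = 3 (α = 11): (11−4)(11−12)(11−2)(11−5) = 7·(−1)·9·6 = −378 ≡ 12, so v_3 = 12^{−1} = 12 (mod 13).
  i = 4 (α = 2): (2−4)(2−12)(2−11)(2−5) = (−2)·(−10)·(−9)·(−3) = 540 ≡ 7, so v_4 = 7^{−1} = 2 (mod 13).
  i = 5 (α = 5): (5−4)(5−12)(5−11)(5−2) = 1·(−7)·(−6)·3 = 126 ≡ 9, so v_5 = 9^{−1} = 3 (mod 13).
  v = [8, 1, 12, 2, 3].
Step 2: syndromes of r = [9, 8, 5, 4, 0] (all sums mod 13).
  S_0 = Σ v_i r_i = 8·9 + 1·8 + 12·5 + 2·4 + 3·0 = 148 ≡ 5.
  S_1 = Σ v_i α_i r_i = 8·4·9 + 1·12·8 + 12·11·5 + 2·2·4 + 3·5·0 = 1060 ≡ 7.
  α_i^2 mod 13 = [3, 1, 4, 4, 12].
  S_2 = Σ v_i α_i^2 r_i = 8·3·9 + 1·1·8 + 12·4·5 + 2·4·4 + 3·12·0 = 496 ≡ 2.
  S = (5, 7, 2) ≠ 0, so r is not a codeword (an error is present).
Step 3: locate the error. For a single error e at position i, S_ℓ = v_i·e·α_i^ℓ, so α_err = S_1/S_0.
  S_0^{−1} = 5^{−1} = 8 (mod 13), so α_err = 7·8 = 56 ≡ 4 = α_1. Error position i = 1.
  Consistency check: S_2/S_1 = 2·2 = 4 ≡ 4 = α_err ✓ (single-error assumption holds).
Step 4: error magnitude e = S_0/v_1 = S_0·∏_{j≠1}(α_1 − α_j) = 5·5 = 25 ≡ 12 (mod 13).
Step 5: correct position 1: c_1 = r_1 − e = 9 − 12 ≡ 10 (mod 13). Hence c = [10, 8, 5, 4, 0].
  Check: interpolating c through the α_i gives m(x) = 11 + 3·x (degree < 2) with m(α_i) = c_i for every i, so c is indeed a codeword.


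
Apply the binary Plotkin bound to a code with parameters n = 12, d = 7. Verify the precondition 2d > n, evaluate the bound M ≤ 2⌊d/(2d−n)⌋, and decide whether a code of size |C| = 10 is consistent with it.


Plotkin bound M ≤ 6; given |C| = 10 > bound (violated).

Check applicability: 2d = 14, n = 12.
2d − n = 2 > 0, so Plotkin applies.
Compute d/(2d−n) = 7/2 ≈ 3.5000.
⌊d/(2d−n)⌋ = 3.
Plotkin bound: M ≤ 2·3 = 6.
Given |C| = 10, check: VIOLATED.
This |C| is above the Plotkin bound, so no binary code with n = 12, d = 7 and 10 codewords exists.


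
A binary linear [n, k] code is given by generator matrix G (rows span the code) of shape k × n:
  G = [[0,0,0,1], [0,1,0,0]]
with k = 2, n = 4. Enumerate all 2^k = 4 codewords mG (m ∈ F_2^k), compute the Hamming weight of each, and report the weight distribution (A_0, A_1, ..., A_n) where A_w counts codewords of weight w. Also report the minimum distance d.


Weight distribution: A_0 = 1, A_1 = 2, A_2 = 1. Minimum distance d = 1.

Enumerate all 2^2 = 4 messages m ∈ F_2^2.
For each, compute codeword c = mG in F_2^4, then tally its weight.
  m = 00 → c = 0000, weight = 0.
  m = 10 → c = 0001, weight = 1.
  m = 01 → c = 0100, weight = 1.
  m = 11 → c = 0101, weight = 2.
Tally weights:
  weight 0: 1 codewords.
  weight 1: 2 codewords.
  weight 2: 1 codewords.
Minimum distance d = smallest w > 0 with A_w > 0 = 1.
Sanity: Σ A_w = 4 = 2^2 = 4 ✓.


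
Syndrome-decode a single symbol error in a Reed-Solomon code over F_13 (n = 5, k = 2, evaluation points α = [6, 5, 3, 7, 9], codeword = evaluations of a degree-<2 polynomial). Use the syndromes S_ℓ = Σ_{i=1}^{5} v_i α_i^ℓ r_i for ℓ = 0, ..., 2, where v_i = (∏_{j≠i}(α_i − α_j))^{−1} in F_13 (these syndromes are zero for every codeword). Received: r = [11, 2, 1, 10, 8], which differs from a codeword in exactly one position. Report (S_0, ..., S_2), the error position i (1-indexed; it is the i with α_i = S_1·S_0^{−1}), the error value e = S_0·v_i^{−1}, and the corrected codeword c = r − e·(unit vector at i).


S = (12, 8, 1), error at position 2, error magnitude e = 3, c = [11, 12, 1, 10, 8].

Step 1: column multipliers v_i = (∏_{j≠i}(α_i − α_j))^{−1} mod 13.
  i = 1 (α = 6): (6−5)(6−3)(6−7)(6−9) = 1·3·(−1)·(−3) = 9 ≡ 9, so v_1 = 9^{−1} = 3 (mod 13).
  i = 2 (α = 5): (5−6)(5−3)(5−7)(5−9) = (−1)·2·(−2)·(−4) = −16 ≡ 10, so v_2 = 10^{−1} = 4 (mod 13).
  i = 3 (α = 3): (3−6)(3−5)(3−7)(3−9) = (−3)·(−2)·(−4)·(−6) = 144 ≡ 1, so v_3 = 1^{−1} = 1 (mod 13).
  i = 4 (α = 7): (7−6)(7−5)(7−3)(7−9) = 1·2·4·(−2) = −16 ≡ 10, so v_4 = 10^{−1} = 4 (mod 13).
  i = 5 (α = 9): (9−6)(9−5)(9−3)(9−7) = 3·4·6·2 = 144 ≡ 1, so v_5 = 1^{−1} = 1 (mod 13).
  v = [3, 4, 1, 4, 1].
Step 2: syndromes of r = [11, 2, 1, 10, 8] (all sums mod 13).
  S_0 = Σ v_i r_i = 3·11 + 4·2 + 1·1 + 4·10 + 1·8 = 90 ≡ 12.
  S_1 = Σ v_i α_i r_i = 3·6·11 + 4·5·2 + 1·3·1 + 4·7·10 + 1·9·8 = 593 ≡ 8.
  α_i^2 mod 13 = [10, 12, 9, 10, 3].
  S_2 = Σ v_i α_i^2 r_i = 3·10·11 + 4·12·2 + 1·9·1 + 4·10·10 + 1·3·8 = 859 ≡ 1.
  S = (12, 8, 1) ≠ 0, so r is not a codeword (an error is present).
Step 3: locate the error. For a single error e at position i, S_ℓ = v_i·e·α_i^ℓ, so α_err = S_1/S_0.
  S_0^{−1} = 12^{−1} = 12 (mod 13), so α_err = 8·12 = 96 ≡ 5 = α_2. Error position i = 2.
  Consistency check: S_2/S_1 = 1·5 = 5 ≡ 5 = α_err ✓ (single-error assumption holds).
Step 4: error magnitude e = S_0/v_2 = S_0·∏_{j≠2}(α_2 − α_j) = 12·10 = 120 ≡ 3 (mod 13).
Step 5: correct position 2: c_2 = r_2 − e = 2 − 3 ≡ 12 (mod 13). Hence c = [11, 12, 1, 10, 8].
  Check: interpolating c through the α_i gives m(x) = 4 + 12·x (degree < 2) with m(α_i) = c_i for every i, so c is indeed a codeword.


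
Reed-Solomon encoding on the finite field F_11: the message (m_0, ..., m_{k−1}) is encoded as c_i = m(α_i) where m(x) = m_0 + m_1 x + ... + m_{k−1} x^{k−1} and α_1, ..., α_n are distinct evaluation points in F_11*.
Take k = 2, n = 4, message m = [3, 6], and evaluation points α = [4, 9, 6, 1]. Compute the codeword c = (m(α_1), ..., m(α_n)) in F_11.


c = [5, 2, 6, 9]

Message polynomial: m(x) = 3 + 6·x (mod 11).
For each evaluation point α_i, compute m(α_i) mod 11:
  α_1 = 4: Horner steps 6 → 5, so m(4) = 5.
  α_2 = 9: Horner steps 6 → 2, so m(9) = 2.
  α_3 = 6: Horner steps 6 → 6, so m(6) = 6.
  α_4 = 1: Horner steps 6 → 9, so m(1) = 9.
Codeword c = [5, 2, 6, 9] ∈ F_11^4.


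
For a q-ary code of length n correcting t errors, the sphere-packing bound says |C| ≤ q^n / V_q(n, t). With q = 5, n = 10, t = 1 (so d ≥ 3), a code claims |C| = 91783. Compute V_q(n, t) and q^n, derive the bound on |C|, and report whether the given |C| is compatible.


V_q(n, t) = 41, q^n = 9765625, Hamming bound = 238185, |C| = 91783 ≤ bound (satisfied).

Step 1: Compute V_q(n, t) = Σ_{j=0}^1 C(n, j) (q−1)^j.
  j = 0: C(10,0)·(4)^0 = 1·1 = 1.
  j = 1: C(10,1)·(4)^1 = 10·4 = 40.
  V_q(n, t) = 1 + 40 = 41.
Step 2: q^n = 5^10 = 9765625.
Step 3: Hamming bound ⌊q^n / V_q(n,t)⌋ = ⌊9765625/41⌋ = 238185.
Step 4: Compare |C| = 91783 to 238185: satisfied.
The claimed |C| lies below the Hamming bound.


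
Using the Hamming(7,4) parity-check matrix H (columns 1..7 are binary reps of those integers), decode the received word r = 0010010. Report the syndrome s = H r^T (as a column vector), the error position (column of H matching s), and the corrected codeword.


s = (1, 0, 1)^T, error position = 5, corrected codeword c = 0010110

Compute s = H r^T mod 2 one row at a time:
  s_1 = 0 + 0 + 1 + 0 = 1 ≡ 1 (mod 2).
  s_2 = 0 + 1 + 1 + 0 = 2 ≡ 0 (mod 2).
  s_3 = 0 + 1 + 0 + 0 = 1 ≡ 1 (mod 2).
s = (1, 0, 1)^T — this equals column 5 of H (binary 101), so error is at position 5.
Correct: flip bit 5 of r = 0010010 to get c = 0010110.


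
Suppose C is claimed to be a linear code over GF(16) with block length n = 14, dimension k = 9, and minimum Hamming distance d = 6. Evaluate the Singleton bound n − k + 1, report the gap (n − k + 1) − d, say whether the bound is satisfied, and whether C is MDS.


Singleton RHS = n − k + 1 = 6, slack = 0, bound satisfied, MDS.

Singleton bound: d ≤ n − k + 1.
Here n = 14, k = 9, so n − k + 1 = 6.
Given d = 6, check d ≤ 6: YES.
Slack = (n − k + 1) − d = 0.
The code is MDS (slack = 0).
Description: the claimed parameters are [14, 9, 6]_16; such a code would be MDS (meets Singleton bound).


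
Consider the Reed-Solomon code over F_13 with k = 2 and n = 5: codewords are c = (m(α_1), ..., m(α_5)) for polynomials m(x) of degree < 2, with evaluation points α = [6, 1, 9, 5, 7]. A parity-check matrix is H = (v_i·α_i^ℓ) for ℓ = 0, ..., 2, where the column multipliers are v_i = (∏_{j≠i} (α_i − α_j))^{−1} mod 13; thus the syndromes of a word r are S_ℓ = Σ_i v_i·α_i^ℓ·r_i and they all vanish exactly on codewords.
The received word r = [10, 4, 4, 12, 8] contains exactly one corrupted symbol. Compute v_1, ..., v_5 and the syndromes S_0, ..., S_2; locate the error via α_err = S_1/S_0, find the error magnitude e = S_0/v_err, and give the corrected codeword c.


S = (8, 8, 8), error at position 2, error magnitude e = 10, c = [10, 7, 4, 12, 8].

Step 1: column multipliers v_i = (∏_{j≠i}(α_i − α_j))^{−1} mod 13.
  i = 1 (α = 6): (6−1)(6−9)(6−5)(6−7) = 5·(−3)·1·(−1) = 15 ≡ 2, so v_1 = 2^{−1} = 7 (mod 13).
  i = 2 (α = 1): (1−6)(1−9)(1−5)(1−7) = (−5)·(−8)·(−4)·(−6) = 960 ≡ 11, so v_2 = 11^{−1} = 6 (mod 13).
  i = 3 (α = 9): (9−6)(9−1)(9−5)(9−7) = 3·8·4·2 = 192 ≡ 10, so v_3 = 10^{−1} = 4 (mod 13).
  i = 4 (α = 5): (5−6)(5−1)(5−9)(5−7) = (−1)·4·(−4)·(−2) = −32 ≡ 7, so v_4 = 7^{−1} = 2 (mod 13).
  i = 5 (α = 7): (7−6)(7−1)(7−9)(7−5) = 1·6·(−2)·2 = −24 ≡ 2, so v_5 = 2^{−1} = 7 (mod 13).
  v = [7, 6, 4, 2, 7].
Step 2: syndromes of r = [10, 4, 4, 12, 8] (all sums mod 13).
  S_0 = Σ v_i r_i = 7·10 + 6·4 + 4·4 + 2·12 + 7·8 = 190 ≡ 8.
  S_1 = Σ v_i α_i r_i = 7·6·10 + 6·1·4 + 4·9·4 + 2·5·12 + 7·7·8 = 1100 ≡ 8.
  α_i^2 mod 13 = [10, 1, 3, 12, 10].
  S_2 = Σ v_i α_i^2 r_i = 7·10·10 + 6·1·4 + 4·3·4 + 2·12·12 + 7·10·8 = 1620 ≡ 8.
  S = (8, 8, 8) ≠ 0, so r is not a codeword (an error is present).
Step 3: locate the error. For a single error e at position i, S_ℓ = v_i·e·α_i^ℓ, so α_err = S_1/S_0.
  S_0^{−1} = 8^{−1} = 5 (mod 13), so α_err = 8·5 = 40 ≡ 1 = α_2. Error position i = 2.
  Consistency check: S_2/S_1 = 8·5 = 40 ≡ 1 = α_err ✓ (single-error assumption holds).
Step 4: error magnitude e = S_0/v_2 = S_0·∏_{j≠2}(α_2 − α_j) = 8·11 = 88 ≡ 10 (mod 13).
Step 5: correct position 2: c_2 = r_2 − e = 4 − 10 ≡ 7 (mod 13). Hence c = [10, 7, 4, 12, 8].
  Check: interpolating c through the α_i gives m(x) = 9 + 11·x (degree < 2) with m(α_i) = c_i for every i, so c is indeed a codeword.


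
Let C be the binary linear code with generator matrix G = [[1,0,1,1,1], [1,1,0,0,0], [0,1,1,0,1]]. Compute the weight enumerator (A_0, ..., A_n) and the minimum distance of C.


Weight distribution: A_0 = 1, A_1 = 1, A_2 = 1, A_3 = 3, A_4 = 2. Minimum distance d = 1.

Enumerate all 2^3 = 8 messages m ∈ F_2^3.
For each, compute codeword c = mG in F_2^5, then tally its weight.
  m = 000 → c = 00000, weight = 0.
  m = 100 → c = 10111, weight = 4.
  m = 010 → c = 11000, weight = 2.
  m = 110 → c = 01111, weight = 4.
  m = 001 → c = 01101, weight = 3.
  m = 101 → c = 11010, weight = 3.
  m = 011 → c = 10101, weight = 3.
  m = 111 → c = 00010, weight = 1.
Tally weights:
  weight 0: 1 codewords.
  weight 1: 1 codewords.
  weight 2: 1 codewords.
  weight 3: 3 codewords.
  weight 4: 2 codewords.
Minimum distance d = smallest w > 0 with A_w > 0 = 1.
Sanity: Σ A_w = 8 = 2^3 = 8 ✓.


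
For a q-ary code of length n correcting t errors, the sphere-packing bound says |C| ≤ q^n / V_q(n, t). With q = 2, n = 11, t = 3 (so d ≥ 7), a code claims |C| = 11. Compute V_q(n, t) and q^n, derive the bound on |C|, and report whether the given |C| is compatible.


V_q(n, t) = 232, q^n = 2048, Hamming bound = 8, |C| = 11 > bound (violated).

Step 1: Compute V_q(n, t) = Σ_{j=0}^3 C(n, j) (q−1)^j.
  j = 0: C(11,0)·(1)^0 = 1·1 = 1.
  j = 1: C(11,1)·(1)^1 = 11·1 = 11.
  j = 2: C(11,2)·(1)^2 = 55·1 = 55.
  j = 3: C(11,3)·(1)^3 = 165·1 = 165.
  V_q(n, t) = 1 + 11 + 55 + 165 = 232.
Step 2: q^n = 2^11 = 2048.
Step 3: Hamming bound ⌊q^n / V_q(n,t)⌋ = ⌊2048/232⌋ = 8.
Step 4: Compare |C| = 11 to 8: violated.
The claimed |C| lies above the Hamming bound, so no 2-ary code of length 11 with d ≥ 7 can have 11 codewords.


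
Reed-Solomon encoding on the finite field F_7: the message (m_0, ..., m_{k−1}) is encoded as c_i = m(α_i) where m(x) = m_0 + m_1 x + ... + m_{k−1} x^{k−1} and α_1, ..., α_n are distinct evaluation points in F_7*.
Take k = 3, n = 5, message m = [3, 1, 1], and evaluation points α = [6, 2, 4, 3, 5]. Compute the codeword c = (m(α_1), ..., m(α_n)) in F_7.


c = [3, 2, 2, 1, 5]

Message polynomial: m(x) = 3 + 1·x + 1·x^2 (mod 7).
For each evaluation point α_i, compute m(α_i) mod 7:
  α_1 = 6: Horner steps 1 → 0 → 3, so m(6) = 3.
  α_2 = 2: Horner steps 1 → 3 → 2, so m(2) = 2.
  α_3 = 4: Horner steps 1 → 5 → 2, so m(4) = 2.
  α_4 = 3: Horner steps 1 → 4 → 1, so m(3) = 1.
  α_5 = 5: Horner steps 1 → 6 → 5, so m(5) = 5.
Codeword c = [3, 2, 2, 1, 5] ∈ F_7^5.


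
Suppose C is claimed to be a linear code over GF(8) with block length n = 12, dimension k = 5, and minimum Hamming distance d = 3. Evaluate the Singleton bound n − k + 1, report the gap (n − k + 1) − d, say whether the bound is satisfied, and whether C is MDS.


Singleton RHS = n − k + 1 = 8, slack = 5, bound satisfied, not MDS.

Singleton bound: d ≤ n − k + 1.
Here n = 12, k = 5, so n − k + 1 = 8.
Given d = 3, check d ≤ 8: YES.
Slack = (n − k + 1) − d = 5.
The code is NOT MDS (slack = 5 > 0).
Description: the claimed parameters are [12, 5, 3]_8; such a code would be non-MDS.


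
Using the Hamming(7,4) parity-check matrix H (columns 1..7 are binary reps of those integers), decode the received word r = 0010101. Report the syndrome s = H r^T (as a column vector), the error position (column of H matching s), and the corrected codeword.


s = (0, 0, 1)^T, error position = 1, corrected codeword c = 1010101

Compute s = H r^T mod 2 one row at a time:
  s_1 = 0 + 1 + 0 + 1 = 2 ≡ 0 (mod 2).
  s_2 = 0 + 1 + 0 + 1 = 2 ≡ 0 (mod 2).
  s_3 = 0 + 1 + 1 + 1 = 3 ≡ 1 (mod 2).
s = (0, 0, 1)^T — this equals column 1 of H (binary 001), so error is at position 1.
Correct: flip bit 1 of r = 0010101 to get c = 1010101.


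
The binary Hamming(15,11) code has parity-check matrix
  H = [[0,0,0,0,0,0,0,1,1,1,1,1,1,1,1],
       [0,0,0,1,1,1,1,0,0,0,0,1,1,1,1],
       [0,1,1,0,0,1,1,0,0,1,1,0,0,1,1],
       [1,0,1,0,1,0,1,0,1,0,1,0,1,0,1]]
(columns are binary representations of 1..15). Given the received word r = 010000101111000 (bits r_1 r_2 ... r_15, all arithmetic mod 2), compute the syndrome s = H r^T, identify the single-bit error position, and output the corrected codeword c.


s = (0, 0, 0, 1)^T, error position = 1, corrected codeword c = 110000101111000

Compute s = H r^T mod 2 one row at a time:
  s_1 = 0 + 1 + 1 + 1 + 1 + 0 + 0 + 0 = 4 ≡ 0 (mod 2).
  s_2 = 0 + 0 + 0 + 1 + 1 + 0 + 0 + 0 = 2 ≡ 0 (mod 2).
  s_3 = 1 + 0 + 0 + 1 + 1 + 1 + 0 + 0 = 4 ≡ 0 (mod 2).
  s_4 = 0 + 0 + 0 + 1 + 1 + 1 + 0 + 0 = 3 ≡ 1 (mod 2).
s = (0, 0, 0, 1)^T — this equals column 1 of H (binary 0001), so error is at position 1.
Correct: flip bit 1 of r = 010000101111000 to get c = 110000101111000.


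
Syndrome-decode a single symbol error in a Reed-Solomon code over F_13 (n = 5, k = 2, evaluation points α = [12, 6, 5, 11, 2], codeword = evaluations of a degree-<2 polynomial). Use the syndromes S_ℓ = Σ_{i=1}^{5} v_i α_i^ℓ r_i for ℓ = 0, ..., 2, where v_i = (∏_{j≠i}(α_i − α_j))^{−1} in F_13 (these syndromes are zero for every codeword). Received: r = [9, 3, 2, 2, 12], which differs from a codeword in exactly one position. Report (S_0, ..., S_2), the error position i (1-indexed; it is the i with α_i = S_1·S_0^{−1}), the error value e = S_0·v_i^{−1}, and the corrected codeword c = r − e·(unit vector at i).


S = (11, 4, 5), error at position 4, error magnitude e = 7, c = [9, 3, 2, 8, 12].

Step 1: column multipliers v_i = (∏_{j≠i}(α_i − α_j))^{−1} mod 13.
  i = 1 (α = 12): (12−6)(12−5)(12−11)(12−2) = 6·7·1·10 = 420 ≡ 4, so v_1 = 4^{−1} = 10 (mod 13).
  i = 2 (α = 6): (6−12)(6−5)(6−11)(6−2) = (−6)·1·(−5)·4 = 120 ≡ 3, so v_2 = 3^{−1} = 9 (mod 13).
  i = 3 (α = 5): (5−12)(5−6)(5−11)(5−2) = (−7)·(−1)·(−6)·3 = −126 ≡ 4, so v_3 = 4^{−1} = 10 (mod 13).
  i = 4 (α = 11): (11−12)(11−6)(11−5)(11−2) = (−1)·5·6·9 = −270 ≡ 3, so v_4 = 3^{−1} = 9 (mod 13).
  i = 5 (α = 2): (2−12)(2−6)(2−5)(2−11) = (−10)·(−4)·(−3)·(−9) = 1080 ≡ 1, so v_5 = 1^{−1} = 1 (mod 13).
  v = [10, 9, 10, 9, 1].
Step 2: syndromes of r = [9, 3, 2, 2, 12] (all sums mod 13).
  S_0 = Σ v_i r_i = 10·9 + 9·3 + 10·2 + 9·2 + 1·12 = 167 ≡ 11.
  S_1 = Σ v_i α_i r_i = 10·12·9 + 9·6·3 + 10·5·2 + 9·11·2 + 1·2·12 = 1564 ≡ 4.
  α_i^2 mod 13 = [1, 10, 12, 4, 4].
  S_2 = Σ v_i α_i^2 r_i = 10·1·9 + 9·10·3 + 10·12·2 + 9·4·2 + 1·4·12 = 720 ≡ 5.
  S = (11, 4, 5) ≠ 0, so r is not a codeword (an error is present).
Step 3: locate the error. For a single error e at position i, S_ℓ = v_i·e·α_i^ℓ, so α_err = S_1/S_0.
  S_0^{−1} = 11^{−1} = 6 (mod 13), so α_err = 4·6 = 24 ≡ 11 = α_4. Error position i = 4.
  Consistency check: S_2/S_1 = 5·10 = 50 ≡ 11 = α_err ✓ (single-error assumption holds).
Step 4: error magnitude e = S_0/v_4 = S_0·∏_{j≠4}(α_4 − α_j) = 11·3 = 33 ≡ 7 (mod 13).
Step 5: correct position 4: c_4 = r_4 − e = 2 − 7 ≡ 8 (mod 13). Hence c = [9, 3, 2, 8, 12].
  Check: interpolating c through the α_i gives m(x) = 10 + 1·x (degree < 2) with m(α_i) = c_i for every i, so c is indeed a codeword.


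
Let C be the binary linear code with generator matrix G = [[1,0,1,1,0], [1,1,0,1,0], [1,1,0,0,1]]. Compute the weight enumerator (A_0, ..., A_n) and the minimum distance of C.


Weight distribution: A_0 = 1, A_2 = 2, A_3 = 4, A_4 = 1. Minimum distance d = 2.

Enumerate all 2^3 = 8 messages m ∈ F_2^3.
For each, compute codeword c = mG in F_2^5, then tally its weight.
  m = 000 → c = 00000, weight = 0.
  m = 100 → c = 10110, weight = 3.
  m = 010 → c = 11010, weight = 3.
  m = 110 → c = 01100, weight = 2.
  m = 001 → c = 11001, weight = 3.
  m = 101 → c = 01111, weight = 4.
  m = 011 → c = 00011, weight = 2.
  m = 111 → c = 10101, weight = 3.
Tally weights:
  weight 0: 1 codewords.
  weight 2: 2 codewords.
  weight 3: 4 codewords.
  weight 4: 1 codewords.
Minimum distance d = smallest w > 0 with A_w > 0 = 2.
Sanity: Σ A_w = 8 = 2^3 = 8 ✓.


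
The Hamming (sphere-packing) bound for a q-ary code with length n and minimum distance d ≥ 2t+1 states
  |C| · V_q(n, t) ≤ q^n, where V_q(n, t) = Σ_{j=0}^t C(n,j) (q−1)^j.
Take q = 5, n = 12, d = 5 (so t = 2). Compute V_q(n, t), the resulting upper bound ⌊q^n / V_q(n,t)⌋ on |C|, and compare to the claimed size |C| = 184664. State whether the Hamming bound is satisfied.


V_q(n, t) = 1105, q^n = 244140625, Hamming bound = 220941, |C| = 184664 ≤ bound (satisfied).

Step 1: Compute V_q(n, t) = Σ_{j=0}^2 C(n, j) (q−1)^j.
  j = 0: C(12,0)·(4)^0 = 1·1 = 1.
  j = 1: C(12,1)·(4)^1 = 12·4 = 48.
  j = 2: C(12,2)·(4)^2 = 66·16 = 1056.
  V_q(n, t) = 1 + 48 + 1056 = 1105.
Step 2: q^n = 5^12 = 244140625.
Step 3: Hamming bound ⌊q^n / V_q(n,t)⌋ = ⌊244140625/1105⌋ = 220941.
Step 4: Compare |C| = 184664 to 220941: satisfied.
The claimed |C| lies below the Hamming bound.


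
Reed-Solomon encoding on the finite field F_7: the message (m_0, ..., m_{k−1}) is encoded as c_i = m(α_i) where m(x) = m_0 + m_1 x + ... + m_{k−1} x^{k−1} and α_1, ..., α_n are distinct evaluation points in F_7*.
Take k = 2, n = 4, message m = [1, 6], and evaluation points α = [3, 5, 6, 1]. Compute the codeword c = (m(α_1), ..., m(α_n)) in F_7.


c = [5, 3, 2, 0]

Message polynomial: m(x) = 1 + 6·x (mod 7).
For each evaluation point α_i, compute m(α_i) mod 7:
  α_1 = 3: Horner steps 6 → 5, so m(3) = 5.
  α_2 = 5: Horner steps 6 → 3, so m(5) = 3.
  α_3 = 6: Horner steps 6 → 2, so m(6) = 2.
  α_4 = 1: Horner steps 6 → 0, so m(1) = 0.
Codeword c = [5, 3, 2, 0] ∈ F_7^4.


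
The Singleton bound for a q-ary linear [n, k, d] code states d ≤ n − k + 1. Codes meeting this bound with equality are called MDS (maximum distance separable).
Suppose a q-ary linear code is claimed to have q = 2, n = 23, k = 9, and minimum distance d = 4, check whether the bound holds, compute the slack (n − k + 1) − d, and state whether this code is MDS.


Singleton RHS = n − k + 1 = 15, slack = 11, bound satisfied, not MDS.

Singleton bound: d ≤ n − k + 1.
Here n = 23, k = 9, so n − k + 1 = 15.
Given d = 4, check d ≤ 15: YES.
Slack = (n − k + 1) − d = 11.
The code is NOT MDS (slack = 11 > 0).
Description: the claimed parameters are [23, 9, 4]_2; such a code would be non-MDS.


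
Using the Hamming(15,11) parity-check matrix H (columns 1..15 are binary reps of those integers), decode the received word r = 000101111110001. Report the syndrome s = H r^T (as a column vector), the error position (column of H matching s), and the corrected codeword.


s = (1, 0, 1, 0)^T, error position = 10, corrected codeword c = 000101111010001

Compute s = H r^T mod 2 one row at a time:
  s_1 = 1 + 1 + 1 + 1 + 0 + 0 + 0 + 1 = 5 ≡ 1 (mod 2).
  s_2 = 1 + 0 + 1 + 1 + 0 + 0 + 0 + 1 = 4 ≡ 0 (mod 2).
  s_3 = 0 + 0 + 1 + 1 + 1 + 1 + 0 + 1 = 5 ≡ 1 (mod 2).
  s_4 = 0 + 0 + 0 + 1 + 1 + 1 + 0 + 1 = 4 ≡ 0 (mod 2).
s = (1, 0, 1, 0)^T — this equals column 10 of H (binary 1010), so error is at position 10.
Correct: flip bit 10 of r = 000101111110001 to get c = 000101111010001.


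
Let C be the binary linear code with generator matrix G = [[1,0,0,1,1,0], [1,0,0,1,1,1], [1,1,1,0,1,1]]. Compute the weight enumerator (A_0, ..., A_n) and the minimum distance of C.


Weight distribution: A_0 = 1, A_1 = 1, A_3 = 2, A_4 = 3, A_5 = 1. Minimum distance d = 1.

Enumerate all 2^3 = 8 messages m ∈ F_2^3.
For each, compute codeword c = mG in F_2^6, then tally its weight.
  m = 000 → c = 000000, weight = 0.
  m = 100 → c = 100110, weight = 3.
  m = 010 → c = 100111, weight = 4.
  m = 110 → c = 000001, weight = 1.
  m = 001 → c = 111011, weight = 5.
  m = 101 → c = 011101, weight = 4.
  m = 011 → c = 011100, weight = 3.
  m = 111 → c = 111010, weight = 4.
Tally weights:
  weight 0: 1 codewords.
  weight 1: 1 codewords.
  weight 3: 2 codewords.
  weight 4: 3 codewords.
  weight 5: 1 codewords.
Minimum distance d = smallest w > 0 with A_w > 0 = 1.
Sanity: Σ A_w = 8 = 2^3 = 8 ✓.


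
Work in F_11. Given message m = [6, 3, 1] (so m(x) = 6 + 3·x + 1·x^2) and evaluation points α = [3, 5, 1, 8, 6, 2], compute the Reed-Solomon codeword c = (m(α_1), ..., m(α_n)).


c = [2, 2, 10, 6, 5, 5]

Message polynomial: m(x) = 6 + 3·x + 1·x^2 (mod 11).
For each evaluation point α_i, compute m(α_i) mod 11:
  α_1 = 3: Horner steps 1 → 6 → 2, so m(3) = 2.
  α_2 = 5: Horner steps 1 → 8 → 2, so m(5) = 2.
  α_3 = 1: Horner steps 1 → 4 → 10, so m(1) = 10.
  α_4 = 8: Horner steps 1 → 0 → 6, so m(8) = 6.
  α_5 = 6: Horner steps 1 → 9 → 5, so m(6) = 5.
  α_6 = 2: Horner steps 1 → 5 → 5, so m(2) = 5.
Codeword c = [2, 2, 10, 6, 5, 5] ∈ F_11^6.


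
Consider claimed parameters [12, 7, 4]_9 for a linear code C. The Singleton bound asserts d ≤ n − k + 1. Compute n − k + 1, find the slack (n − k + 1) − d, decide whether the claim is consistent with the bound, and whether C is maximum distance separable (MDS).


Singleton RHS = n − k + 1 = 6, slack = 2, bound satisfied, not MDS.

Singleton bound: d ≤ n − k + 1.
Here n = 12, k = 7, so n − k + 1 = 6.
Given d = 4, check d ≤ 6: YES.
Slack = (n − k + 1) − d = 2.
The code is NOT MDS (slack = 2 > 0).
Description: the claimed parameters are [12, 7, 4]_9; such a code would be non-MDS.


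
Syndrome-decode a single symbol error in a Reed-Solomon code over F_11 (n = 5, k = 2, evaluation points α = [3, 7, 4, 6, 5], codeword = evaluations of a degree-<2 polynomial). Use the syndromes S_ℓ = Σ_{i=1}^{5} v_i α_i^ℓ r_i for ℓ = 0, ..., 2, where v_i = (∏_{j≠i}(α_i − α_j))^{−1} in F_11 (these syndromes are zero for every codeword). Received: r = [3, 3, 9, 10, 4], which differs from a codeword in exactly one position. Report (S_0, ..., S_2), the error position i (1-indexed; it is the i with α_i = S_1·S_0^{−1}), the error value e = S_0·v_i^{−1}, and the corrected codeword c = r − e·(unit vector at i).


S = (10, 4, 6), error at position 2, error magnitude e = 9, c = [3, 5, 9, 10, 4].

Step 1: column multipliers v_i = (∏_{j≠i}(α_i − α_j))^{−1} mod 11.
  i = 1 (α = 3): (3−7)(3−4)(3−6)(3−5) = (−4)·(−1)·(−3)·(−2) = 24 ≡ 2, so v_1 = 2^{−1} = 6 (mod 11).
  i = 2 (α = 7): (7−3)(7−4)(7−6)(7−5) = 4·3·1·2 = 24 ≡ 2, so v_2 = 2^{−1} = 6 (mod 11).
  i = 3 (α = 4): (4−3)(4−7)(4−6)(4−5) = 1·(−3)·(−2)·(−1) = −6 ≡ 5, so v_3 = 5^{−1} = 9 (mod 11).
  i = 4 (α = 6): (6−3)(6−7)(6−4)(6−5) = 3·(−1)·2·1 = −6 ≡ 5, so v_4 = 5^{−1} = 9 (mod 11).
  i = 5 (α = 5): (5−3)(5−7)(5−4)(5−6) = 2·(−2)·1·(−1) = 4 ≡ 4, so v_5 = 4^{−1} = 3 (mod 11).
  v = [6, 6, 9, 9, 3].
Step 2: syndromes of r = [3, 3, 9, 10, 4] (all sums mod 11).
  S_0 = Σ v_i r_i = 6·3 + 6·3 + 9·9 + 9·10 + 3·4 = 219 ≡ 10.
  S_1 = Σ v_i α_i r_i = 6·3·3 + 6·7·3 + 9·4·9 + 9·6·10 + 3·5·4 = 1104 ≡ 4.
  α_i^2 mod 11 = [9, 5, 5, 3, 3].
  S_2 = Σ v_i α_i^2 r_i = 6·9·3 + 6·5·3 + 9·5·9 + 9·3·10 + 3·3·4 = 963 ≡ 6.
  S = (10, 4, 6) ≠ 0, so r is not a codeword (an error is present).
Step 3: locate the error. For a single error e at position i, S_ℓ = v_i·e·α_i^ℓ, so α_err = S_1/S_0.
  S_0^{−1} = 10^{−1} = 10 (mod 11), so α_err = 4·10 = 40 ≡ 7 = α_2. Error position i = 2.
  Consistency check: S_2/S_1 = 6·3 = 18 ≡ 7 = α_err ✓ (single-error assumption holds).
Step 4: error magnitude e = S_0/v_2 = S_0·∏_{j≠2}(α_2 − α_j) = 10·2 = 20 ≡ 9 (mod 11).
Step 5: correct position 2: c_2 = r_2 − e = 3 − 9 ≡ 5 (mod 11). Hence c = [3, 5, 9, 10, 4].
  Check: interpolating c through the α_i gives m(x) = 7 + 6·x (degree < 2) with m(α_i) = c_i for every i, so c is indeed a codeword.


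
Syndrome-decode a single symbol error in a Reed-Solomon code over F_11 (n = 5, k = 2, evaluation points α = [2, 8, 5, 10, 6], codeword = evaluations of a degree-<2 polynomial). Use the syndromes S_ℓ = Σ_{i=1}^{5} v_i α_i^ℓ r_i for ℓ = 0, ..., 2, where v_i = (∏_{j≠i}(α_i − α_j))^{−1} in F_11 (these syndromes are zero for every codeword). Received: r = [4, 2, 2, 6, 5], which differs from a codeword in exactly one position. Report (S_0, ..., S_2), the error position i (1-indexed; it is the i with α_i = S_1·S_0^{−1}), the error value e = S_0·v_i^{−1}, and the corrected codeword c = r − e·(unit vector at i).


S = (7, 1, 8), error at position 2, error magnitude e = 2, c = [4, 0, 2, 6, 5].

Step 1: column multipliers v_i = (∏_{j≠i}(α_i − α_j))^{−1} mod 11.
  i = 1 (α = 2): (2−8)(2−5)(2−10)(2−6) = (−6)·(−3)·(−8)·(−4) = 576 ≡ 4, so v_1 = 4^{−1} = 3 (mod 11).
  i = 2 (α = 8): (8−2)(8−5)(8−10)(8−6) = 6·3·(−2)·2 = −72 ≡ 5, so v_2 = 5^{−1} = 9 (mod 11).
  i = 3 (α = 5): (5−2)(5−8)(5−10)(5−6) = 3·(−3)·(−5)·(−1) = −45 ≡ 10, so v_3 = 10^{−1} = 10 (mod 11).
  i = 4 (α = 10): (10−2)(10−8)(10−5)(10−6) = 8·2·5·4 = 320 ≡ 1, so v_4 = 1^{−1} = 1 (mod 11).
  i = 5 (α = 6): (6−2)(6−8)(6−5)(6−10) = 4·(−2)·1·(−4) = 32 ≡ 10, so v_5 = 10^{−1} = 10 (mod 11).
  v = [3, 9, 10, 1, 10].
Step 2: syndromes of r = [4, 2, 2, 6, 5] (all sums mod 11).
  S_0 = Σ v_i r_i = 3·4 + 9·2 + 10·2 + 1·6 + 10·5 = 106 ≡ 7.
  S_1 = Σ v_i α_i r_i = 3·2·4 + 9·8·2 + 10·5·2 + 1·10·6 + 10·6·5 = 628 ≡ 1.
  α_i^2 mod 11 = [4, 9, 3, 1, 3].
  S_2 = Σ v_i α_i^2 r_i = 3·4·4 + 9·9·2 + 10·3·2 + 1·1·6 + 10·3·5 = 426 ≡ 8.
  S = (7, 1, 8) ≠ 0, so r is not a codeword (an error is present).
Step 3: locate the error. For a single error e at position i, S_ℓ = v_i·e·α_i^ℓ, so α_err = S_1/S_0.
  S_0^{−1} = 7^{−1} = 8 (mod 11), so α_err = 1·8 = 8 ≡ 8 = α_2. Error position i = 2.
  Consistency check: S_2/S_1 = 8·1 = 8 ≡ 8 = α_err ✓ (single-error assumption holds).
Step 4: error magnitude e = S_0/v_2 = S_0·∏_{j≠2}(α_2 − α_j) = 7·5 = 35 ≡ 2 (mod 11).
Step 5: correct position 2: c_2 = r_2 − e = 2 − 2 ≡ 0 (mod 11). Hence c = [4, 0, 2, 6, 5].
  Check: interpolating c through the α_i gives m(x) = 9 + 3·x (degree < 2) with m(α_i) = c_i for every i, so c is indeed a codeword.


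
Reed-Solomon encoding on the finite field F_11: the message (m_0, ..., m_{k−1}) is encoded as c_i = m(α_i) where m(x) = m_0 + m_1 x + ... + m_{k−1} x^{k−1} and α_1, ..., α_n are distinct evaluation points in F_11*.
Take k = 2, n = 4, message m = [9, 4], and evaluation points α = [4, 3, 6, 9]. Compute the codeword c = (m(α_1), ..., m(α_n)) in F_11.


c = [3, 10, 0, 1]

Message polynomial: m(x) = 9 + 4·x (mod 11).
For each evaluation point α_i, compute m(α_i) mod 11:
  α_1 = 4: Horner steps 4 → 3, so m(4) = 3.
  α_2 = 3: Horner steps 4 → 10, so m(3) = 10.
  α_3 = 6: Horner steps 4 → 0, so m(6) = 0.
  α_4 = 9: Horner steps 4 → 1, so m(9) = 1.
Codeword c = [3, 10, 0, 1] ∈ F_11^4.


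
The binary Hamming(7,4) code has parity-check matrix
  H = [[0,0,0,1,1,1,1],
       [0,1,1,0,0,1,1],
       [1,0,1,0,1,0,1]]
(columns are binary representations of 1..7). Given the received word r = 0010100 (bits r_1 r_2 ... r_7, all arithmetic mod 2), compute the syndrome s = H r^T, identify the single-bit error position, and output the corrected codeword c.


s = (1, 1, 0)^T, error position = 6, corrected codeword c = 0010110

Compute s = H r^T mod 2 one row at a time:
  s_1 = 0 + 1 + 0 + 0 = 1 ≡ 1 (mod 2).
  s_2 = 0 + 1 + 0 + 0 = 1 ≡ 1 (mod 2).
  s_3 = 0 + 1 + 1 + 0 = 2 ≡ 0 (mod 2).
s = (1, 1, 0)^T — this equals column 6 of H (binary 110), so error is at position 6.
Correct: flip bit 6 of r = 0010100 to get c = 0010110.


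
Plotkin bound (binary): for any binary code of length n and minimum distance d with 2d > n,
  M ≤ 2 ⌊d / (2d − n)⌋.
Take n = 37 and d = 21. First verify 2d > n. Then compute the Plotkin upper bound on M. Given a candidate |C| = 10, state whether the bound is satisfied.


Plotkin bound M ≤ 8; given |C| = 10 > bound (violated).

Check applicability: 2d = 42, n = 37.
2d − n = 5 > 0, so Plotkin applies.
Compute d/(2d−n) = 21/5 ≈ 4.2000.
⌊d/(2d−n)⌋ = 4.
Plotkin bound: M ≤ 2·4 = 8.
Given |C| = 10, check: VIOLATED.
This |C| is above the Plotkin bound, so no binary code with n = 37, d = 21 and 10 codewords exists.


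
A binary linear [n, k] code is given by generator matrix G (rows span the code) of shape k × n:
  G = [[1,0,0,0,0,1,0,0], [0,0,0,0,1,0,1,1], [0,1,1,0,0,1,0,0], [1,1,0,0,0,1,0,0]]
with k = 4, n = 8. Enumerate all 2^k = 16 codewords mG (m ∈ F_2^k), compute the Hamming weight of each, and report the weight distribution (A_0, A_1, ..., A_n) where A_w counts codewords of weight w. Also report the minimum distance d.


Weight distribution: A_0 = 1, A_1 = 1, A_2 = 3, A_3 = 4, A_4 = 1, A_5 = 3, A_6 = 3. Minimum distance d = 1.

Enumerate all 2^4 = 16 messages m ∈ F_2^4.
For each, compute codeword c = mG in F_2^8, then tally its weight.
  m = 0000 → c = 00000000, weight = 0.
  m = 1000 → c = 10000100, weight = 2.
  m = 0100 → c = 00001011, weight = 3.
  m = 1100 → c = 10001111, weight = 5.
  m = 0010 → c = 01100100, weight = 3.
  m = 1010 → c = 11100000, weight = 3.
  m = 0110 → c = 01101111, weight = 6.
  m = 1110 → c = 11101011, weight = 6.
  m = 0001 → c = 11000100, weight = 3.
  m = 1001 → c = 01000000, weight = 1.
  m = 0101 → c = 11001111, weight = 6.
  m = 1101 → c = 01001011, weight = 4.
  m = 0011 → c = 10100000, weight = 2.
  m = 1011 → c = 00100100, weight = 2.
  m = 0111 → c = 10101011, weight = 5.
  m = 1111 → c = 00101111, weight = 5.
Tally weights:
  weight 0: 1 codewords.
  weight 1: 1 codewords.
  weight 2: 3 codewords.
  weight 3: 4 codewords.
  weight 4: 1 codewords.
  weight 5: 3 codewords.
  weight 6: 3 codewords.
Minimum distance d = smallest w > 0 with A_w > 0 = 1.
Sanity: Σ A_w = 16 = 2^4 = 16 ✓.


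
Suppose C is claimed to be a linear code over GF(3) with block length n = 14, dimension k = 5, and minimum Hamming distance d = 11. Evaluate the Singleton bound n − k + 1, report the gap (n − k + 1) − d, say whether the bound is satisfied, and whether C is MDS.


Singleton RHS = n − k + 1 = 10, slack = -1, bound violated (no such code; not MDS).

Singleton bound: d ≤ n − k + 1.
Here n = 14, k = 5, so n − k + 1 = 10.
Given d = 11, check d ≤ 10: NO.
Slack = (n − k + 1) − d = -1.
The slack is negative: d = 11 exceeds n − k + 1 = 10 by 1, so the Singleton bound is violated and no linear [14, 5, 11]_3 code can exist. In particular it is not MDS (MDS requires d = n − k + 1 exactly).
Description: the claimed parameters are [14, 5, 11]_3; such a code would be impossible (violates the Singleton bound).


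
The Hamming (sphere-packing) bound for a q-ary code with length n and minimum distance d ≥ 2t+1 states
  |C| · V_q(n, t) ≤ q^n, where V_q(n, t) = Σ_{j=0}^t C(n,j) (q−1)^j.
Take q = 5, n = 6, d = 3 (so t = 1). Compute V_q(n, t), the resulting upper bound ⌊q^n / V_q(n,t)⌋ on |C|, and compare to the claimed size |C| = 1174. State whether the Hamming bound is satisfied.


V_q(n, t) = 25, q^n = 15625, Hamming bound = 625, |C| = 1174 > bound (violated).

Step 1: Compute V_q(n, t) = Σ_{j=0}^1 C(n, j) (q−1)^j.
  j = 0: C(6,0)·(4)^0 = 1·1 = 1.
  j = 1: C(6,1)·(4)^1 = 6·4 = 24.
  V_q(n, t) = 1 + 24 = 25.
Step 2: q^n = 5^6 = 15625.
Step 3: Hamming bound ⌊q^n / V_q(n,t)⌋ = ⌊15625/25⌋ = 625.
Step 4: Compare |C| = 1174 to 625: violated.
The claimed |C| lies above the Hamming bound, so no 5-ary code of length 6 with d ≥ 3 can have 1174 codewords.


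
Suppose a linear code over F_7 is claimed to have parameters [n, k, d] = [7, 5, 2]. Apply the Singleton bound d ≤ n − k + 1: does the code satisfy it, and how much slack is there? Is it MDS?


Singleton RHS = n − k + 1 = 3, slack = 1, bound satisfied, not MDS.

Singleton bound: d ≤ n − k + 1.
Here n = 7, k = 5, so n − k + 1 = 3.
Given d = 2, check d ≤ 3: YES.
Slack = (n − k + 1) − d = 1.
The code is NOT MDS (slack = 1 > 0).
Description: the claimed parameters are [7, 5, 2]_7; such a code would be non-MDS.


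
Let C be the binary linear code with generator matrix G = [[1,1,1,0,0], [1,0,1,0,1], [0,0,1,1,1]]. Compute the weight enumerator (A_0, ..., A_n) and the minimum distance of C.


Weight distribution: A_0 = 1, A_2 = 2, A_3 = 4, A_4 = 1. Minimum distance d = 2.

Enumerate all 2^3 = 8 messages m ∈ F_2^3.
For each, compute codeword c = mG in F_2^5, then tally its weight.
  m = 000 → c = 00000, weight = 0.
  m = 100 → c = 11100, weight = 3.
  m = 010 → c = 10101, weight = 3.
  m = 110 → c = 01001, weight = 2.
  m = 001 → c = 00111, weight = 3.
  m = 101 → c = 11011, weight = 4.
  m = 011 → c = 10010, weight = 2.
  m = 111 → c = 01110, weight = 3.
Tally weights:
  weight 0: 1 codewords.
  weight 2: 2 codewords.
  weight 3: 4 codewords.
  weight 4: 1 codewords.
Minimum distance d = smallest w > 0 with A_w > 0 = 2.
Sanity: Σ A_w = 8 = 2^3 = 8 ✓.
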